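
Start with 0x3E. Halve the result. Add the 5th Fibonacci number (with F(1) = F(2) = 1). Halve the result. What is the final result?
Convert 0x3E (hexadecimal) → 3×16 + 14 = 62 (decimal)
Start: 62
62 ÷ 2 = 31
Convert the 5th Fibonacci number (with F(1) = F(2) = 1) (Fibonacci index) → 1, 1, 2, 3, 5 → 5 (decimal)
31 + 5 = 36
36 ÷ 2 = 18
18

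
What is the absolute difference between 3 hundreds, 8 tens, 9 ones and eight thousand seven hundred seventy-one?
Convert 3 hundreds, 8 tens, 9 ones (place-value notation) → 3×100 + 8×10 + 9 = 389 (decimal)
Convert eight thousand seven hundred seventy-one (English words) → 8×1000 + 7×100 + 71 = 8771 (decimal)
Compute |389 - 8771| = 8382
8382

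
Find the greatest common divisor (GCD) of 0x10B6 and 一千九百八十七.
Convert 0x10B6 (hexadecimal) → 1×4096 + 11×16 + 6 = 4278 (decimal)
Convert 一千九百八十七 (Chinese numeral) → 1×1000 + 9×100 + 8×10 + 7 = 1987 (decimal)
Compute gcd(4278, 1987) = 1
1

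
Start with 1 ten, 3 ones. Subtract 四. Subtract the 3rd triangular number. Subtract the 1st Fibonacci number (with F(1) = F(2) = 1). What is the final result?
Convert 1 ten, 3 ones (place-value notation) → 1×10 + 3 = 13 (decimal)
Start: 13
Convert 四 (Chinese numeral) → 4 (decimal)
13 - 4 = 9
Convert the 3rd triangular number (triangular index) → 3×4/2 = 6 (decimal)
9 - 6 = 3
Convert the 1st Fibonacci number (with F(1) = F(2) = 1) (Fibonacci index) → 1 (decimal)
3 - 1 = 2
2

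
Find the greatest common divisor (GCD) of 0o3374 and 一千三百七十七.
Convert 0o3374 (octal) → 3×512 + 3×64 + 7×8 + 4 = 1788 (decimal)
Convert 一千三百七十七 (Chinese numeral) → 1×1000 + 3×100 + 7×10 + 7 = 1377 (decimal)
Compute gcd(1788, 1377) = 3
3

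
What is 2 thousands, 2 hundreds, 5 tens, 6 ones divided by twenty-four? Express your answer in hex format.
Convert 2 thousands, 2 hundreds, 5 tens, 6 ones (place-value notation) → 2×1000 + 2×100 + 5×10 + 6 = 2256 (decimal)
Convert twenty-four (English words) → 24 (decimal)
Compute 2256 ÷ 24 = 94
Convert 94 (decimal) → 94 = 5×16 + 14 → 0x5E (hexadecimal)
0x5E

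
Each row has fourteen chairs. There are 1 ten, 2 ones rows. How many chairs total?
Convert fourteen (English words) → 14 (decimal)
Convert 1 ten, 2 ones (place-value notation) → 1×10 + 2 = 12 (decimal)
Compute 14 × 12 = 168
168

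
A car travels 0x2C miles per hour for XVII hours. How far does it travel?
Convert 0x2C (hexadecimal) → 2×16 + 12 = 44 (decimal)
Convert XVII (Roman numeral) → 10 + 5 + 1 + 1 = 17 (decimal)
Compute 44 × 17 = 748
748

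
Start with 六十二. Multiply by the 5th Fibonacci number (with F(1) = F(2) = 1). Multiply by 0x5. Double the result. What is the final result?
Convert 六十二 (Chinese numeral) → 6×10 + 2 = 62 (decimal)
Start: 62
Convert the 5th Fibonacci number (with F(1) = F(2) = 1) (Fibonacci index) → 1, 1, 2, 3, 5 → 5 (decimal)
62 × 5 = 310
Convert 0x5 (hexadecimal) → 5 (decimal)
310 × 5 = 1550
1550 × 2 = 3100
3100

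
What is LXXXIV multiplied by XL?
Convert LXXXIV (Roman numeral) → 50 + 10 + 10 + 10 + 4 = 84 (decimal)
Convert XL (Roman numeral) → 40 (decimal)
Compute 84 × 40 = 3360
3360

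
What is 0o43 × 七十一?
Convert 0o43 (octal) → 4×8 + 3 = 35 (decimal)
Convert 七十一 (Chinese numeral) → 7×10 + 1 = 71 (decimal)
Compute 35 × 71 = 2485
2485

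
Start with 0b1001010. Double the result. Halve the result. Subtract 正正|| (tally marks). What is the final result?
Convert 0b1001010 (binary) → 64 + 8 + 2 = 74 (decimal)
Start: 74
74 × 2 = 148
148 ÷ 2 = 74
Convert 正正|| (tally marks) → 5 + 5 + 2 = 12 (decimal)
74 - 12 = 62
62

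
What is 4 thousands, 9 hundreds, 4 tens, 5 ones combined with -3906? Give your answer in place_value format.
Convert 4 thousands, 9 hundreds, 4 tens, 5 ones (place-value notation) → 4×1000 + 9×100 + 4×10 + 5 = 4945 (decimal)
Compute 4945 + -3906 = 1039
Convert 1039 (decimal) → 1039 = 1×1000 + 3×10 + 9 → 1 thousand, 3 tens, 9 ones (place-value notation)
1 thousand, 3 tens, 9 ones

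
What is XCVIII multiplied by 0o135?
Convert XCVIII (Roman numeral) → 90 + 5 + 1 + 1 + 1 = 98 (decimal)
Convert 0o135 (octal) → 1×64 + 3×8 + 5 = 93 (decimal)
Compute 98 × 93 = 9114
9114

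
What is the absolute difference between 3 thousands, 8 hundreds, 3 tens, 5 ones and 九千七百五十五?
Convert 3 thousands, 8 hundreds, 3 tens, 5 ones (place-value notation) → 3×1000 + 8×100 + 3×10 + 5 = 3835 (decimal)
Convert 九千七百五十五 (Chinese numeral) → 9×1000 + 7×100 + 5×10 + 5 = 9755 (decimal)
Compute |3835 - 9755| = 5920
5920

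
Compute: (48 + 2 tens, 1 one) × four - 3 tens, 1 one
Convert 2 tens, 1 one (place-value notation) → 2×10 + 1 = 21 (decimal)
Convert four (English words) → 4 (decimal)
Convert 3 tens, 1 one (place-value notation) → 3×10 + 1 = 31 (decimal)
Expression in decimal: (48 + 21) × 4 - 31
Parentheses first: 48 + 21 = 69
Multiply: 69 × 4 = 276
Subtract: 276 - 31 = 245
245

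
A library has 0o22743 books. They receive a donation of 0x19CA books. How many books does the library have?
Convert 0o22743 (octal) → 2×4096 + 2×512 + 7×64 + 4×8 + 3 = 9699 (decimal)
Convert 0x19CA (hexadecimal) → 1×4096 + 9×256 + 12×16 + 10 = 6602 (decimal)
Compute 9699 + 6602 = 16301
16301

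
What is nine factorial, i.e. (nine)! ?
Convert nine (English words) → 9 (decimal)
Compute 9! = 362880
362880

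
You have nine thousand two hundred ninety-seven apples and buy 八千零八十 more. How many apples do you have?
Convert nine thousand two hundred ninety-seven (English words) → 9×1000 + 2×100 + 97 = 9297 (decimal)
Convert 八千零八十 (Chinese numeral) → 8×1000 + 8×10 = 8080 (decimal)
Compute 9297 + 8080 = 17377
17377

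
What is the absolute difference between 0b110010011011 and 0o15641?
Convert 0b110010011011 (binary) → 2048 + 1024 + 128 + 16 + 8 + 2 + 1 = 3227 (decimal)
Convert 0o15641 (octal) → 1×4096 + 5×512 + 6×64 + 4×8 + 1 = 7073 (decimal)
Compute |3227 - 7073| = 3846
3846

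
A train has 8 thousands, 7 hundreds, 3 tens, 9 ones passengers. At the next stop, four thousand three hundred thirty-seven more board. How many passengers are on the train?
Convert 8 thousands, 7 hundreds, 3 tens, 9 ones (place-value notation) → 8×1000 + 7×100 + 3×10 + 9 = 8739 (decimal)
Convert four thousand three hundred thirty-seven (English words) → 4×1000 + 3×100 + 37 = 4337 (decimal)
Compute 8739 + 4337 = 13076
13076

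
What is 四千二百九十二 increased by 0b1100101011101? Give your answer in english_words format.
Convert 四千二百九十二 (Chinese numeral) → 4×1000 + 2×100 + 9×10 + 2 = 4292 (decimal)
Convert 0b1100101011101 (binary) → 4096 + 2048 + 256 + 64 + 16 + 8 + 4 + 1 = 6493 (decimal)
Compute 4292 + 6493 = 10785
Convert 10785 (decimal) → 10785 = 10×1000 + 7×100 + 85 → ten thousand seven hundred eighty-five (English words)
ten thousand seven hundred eighty-five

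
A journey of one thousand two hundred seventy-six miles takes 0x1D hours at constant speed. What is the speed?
Convert one thousand two hundred seventy-six (English words) → 1×1000 + 2×100 + 76 = 1276 (decimal)
Convert 0x1D (hexadecimal) → 1×16 + 13 = 29 (decimal)
Compute 1276 ÷ 29 = 44
44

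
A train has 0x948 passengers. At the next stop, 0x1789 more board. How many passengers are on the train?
Convert 0x948 (hexadecimal) → 9×256 + 4×16 + 8 = 2376 (decimal)
Convert 0x1789 (hexadecimal) → 1×4096 + 7×256 + 8×16 + 9 = 6025 (decimal)
Compute 2376 + 6025 = 8401
8401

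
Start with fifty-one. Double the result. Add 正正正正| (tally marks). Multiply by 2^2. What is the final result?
Convert fifty-one (English words) → 51 (decimal)
Start: 51
51 × 2 = 102
Convert 正正正正| (tally marks) → 5 + 5 + 5 + 5 + 1 = 21 (decimal)
102 + 21 = 123
Convert 2^2 (power) → 4 (decimal)
123 × 4 = 492
492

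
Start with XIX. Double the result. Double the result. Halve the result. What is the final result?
Convert XIX (Roman numeral) → 10 + 9 = 19 (decimal)
Start: 19
19 × 2 = 38
38 × 2 = 76
76 ÷ 2 = 38
38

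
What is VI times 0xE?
Convert VI (Roman numeral) → 5 + 1 = 6 (decimal)
Convert 0xE (hexadecimal) → 14 (decimal)
Compute 6 × 14 = 84
84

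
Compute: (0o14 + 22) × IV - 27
Convert 0o14 (octal) → 1×8 + 4 = 12 (decimal)
Convert IV (Roman numeral) → 4 (decimal)
Expression in decimal: (12 + 22) × 4 - 27
Parentheses first: 12 + 22 = 34
Multiply: 34 × 4 = 136
Subtract: 136 - 27 = 109
109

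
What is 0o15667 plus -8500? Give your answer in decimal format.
Convert 0o15667 (octal) → 1×4096 + 5×512 + 6×64 + 6×8 + 7 = 7095 (decimal)
Compute 7095 + -8500 = -1405
-1405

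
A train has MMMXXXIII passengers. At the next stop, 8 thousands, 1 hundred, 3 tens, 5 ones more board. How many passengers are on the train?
Convert MMMXXXIII (Roman numeral) → 1000 + 1000 + 1000 + 10 + 10 + 10 + 1 + 1 + 1 = 3033 (decimal)
Convert 8 thousands, 1 hundred, 3 tens, 5 ones (place-value notation) → 8×1000 + 1×100 + 3×10 + 5 = 8135 (decimal)
Compute 3033 + 8135 = 11168
11168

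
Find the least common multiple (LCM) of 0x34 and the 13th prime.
Convert 0x34 (hexadecimal) → 3×16 + 4 = 52 (decimal)
Convert the 13th prime (prime index) → 41 (decimal)
Compute lcm(52, 41) = 2132
2132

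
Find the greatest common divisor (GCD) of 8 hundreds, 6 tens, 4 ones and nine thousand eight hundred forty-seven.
Convert 8 hundreds, 6 tens, 4 ones (place-value notation) → 8×100 + 6×10 + 4 = 864 (decimal)
Convert nine thousand eight hundred forty-seven (English words) → 9×1000 + 8×100 + 47 = 9847 (decimal)
Compute gcd(864, 9847) = 1
1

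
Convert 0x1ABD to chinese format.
Convert 0x1ABD (hexadecimal) → 1×4096 + 10×256 + 11×16 + 13 = 6845 (decimal)
Convert 6845 (decimal) → 6845 = 6×1000 + 8×100 + 4×10 + 5 → 六千八百四十五 (Chinese numeral)
六千八百四十五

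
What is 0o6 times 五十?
Convert 0o6 (octal) → 6 (decimal)
Convert 五十 (Chinese numeral) → 5×10 = 50 (decimal)
Compute 6 × 50 = 300
300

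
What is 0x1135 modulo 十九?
Convert 0x1135 (hexadecimal) → 1×4096 + 1×256 + 3×16 + 5 = 4405 (decimal)
Convert 十九 (Chinese numeral) → 1×10 + 9 = 19 (decimal)
Compute 4405 mod 19 = 16
16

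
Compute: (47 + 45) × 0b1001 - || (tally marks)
Convert 0b1001 (binary) → 8 + 1 = 9 (decimal)
Convert || (tally marks) → 2 (decimal)
Expression in decimal: (47 + 45) × 9 - 2
Parentheses first: 47 + 45 = 92
Multiply: 92 × 9 = 828
Subtract: 828 - 2 = 826
826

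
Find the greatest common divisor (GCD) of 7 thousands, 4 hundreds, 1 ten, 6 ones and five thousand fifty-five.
Convert 7 thousands, 4 hundreds, 1 ten, 6 ones (place-value notation) → 7×1000 + 4×100 + 1×10 + 6 = 7416 (decimal)
Convert five thousand fifty-five (English words) → 5×1000 + 55 = 5055 (decimal)
Compute gcd(7416, 5055) = 3
3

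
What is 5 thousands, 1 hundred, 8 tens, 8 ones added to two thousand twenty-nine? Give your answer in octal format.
Convert 5 thousands, 1 hundred, 8 tens, 8 ones (place-value notation) → 5×1000 + 1×100 + 8×10 + 8 = 5188 (decimal)
Convert two thousand twenty-nine (English words) → 2×1000 + 29 = 2029 (decimal)
Compute 5188 + 2029 = 7217
Convert 7217 (decimal) → 7217 = 1×4096 + 6×512 + 6×8 + 1 → 0o16061 (octal)
0o16061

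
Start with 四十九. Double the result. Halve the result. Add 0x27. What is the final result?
Convert 四十九 (Chinese numeral) → 4×10 + 9 = 49 (decimal)
Start: 49
49 × 2 = 98
98 ÷ 2 = 49
Convert 0x27 (hexadecimal) → 2×16 + 7 = 39 (decimal)
49 + 39 = 88
88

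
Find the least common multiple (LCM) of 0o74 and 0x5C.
Convert 0o74 (octal) → 7×8 + 4 = 60 (decimal)
Convert 0x5C (hexadecimal) → 5×16 + 12 = 92 (decimal)
Compute lcm(60, 92) = 1380
1380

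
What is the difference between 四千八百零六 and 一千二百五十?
Convert 四千八百零六 (Chinese numeral) → 4×1000 + 8×100 + 6 = 4806 (decimal)
Convert 一千二百五十 (Chinese numeral) → 1×1000 + 2×100 + 5×10 = 1250 (decimal)
Difference: |4806 - 1250| = 3556
3556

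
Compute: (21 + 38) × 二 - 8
Convert 二 (Chinese numeral) → 2 (decimal)
Expression in decimal: (21 + 38) × 2 - 8
Parentheses first: 21 + 38 = 59
Multiply: 59 × 2 = 118
Subtract: 118 - 8 = 110
110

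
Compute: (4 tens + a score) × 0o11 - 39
Convert 4 tens (place-value notation) → 4×10 = 40 (decimal)
Convert a score (colloquial) → 20 (decimal)
Convert 0o11 (octal) → 1×8 + 1 = 9 (decimal)
Expression in decimal: (40 + 20) × 9 - 39
Parentheses first: 40 + 20 = 60
Multiply: 60 × 9 = 540
Subtract: 540 - 39 = 501
501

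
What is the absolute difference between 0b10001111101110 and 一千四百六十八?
Convert 0b10001111101110 (binary) → 8192 + 512 + 256 + 128 + 64 + 32 + 8 + 4 + 2 = 9198 (decimal)
Convert 一千四百六十八 (Chinese numeral) → 1×1000 + 4×100 + 6×10 + 8 = 1468 (decimal)
Compute |9198 - 1468| = 7730
7730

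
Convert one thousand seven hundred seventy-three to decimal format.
Convert one thousand seven hundred seventy-three (English words) → 1×1000 + 7×100 + 73 = 1773 (decimal)
1773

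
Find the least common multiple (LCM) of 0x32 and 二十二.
Convert 0x32 (hexadecimal) → 3×16 + 2 = 50 (decimal)
Convert 二十二 (Chinese numeral) → 2×10 + 2 = 22 (decimal)
Compute lcm(50, 22) = 550
550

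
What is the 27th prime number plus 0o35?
The 27th prime number = 103
Convert 0o35 (octal) → 3×8 + 5 = 29 (decimal)
Compute 103 + 29 = 132
132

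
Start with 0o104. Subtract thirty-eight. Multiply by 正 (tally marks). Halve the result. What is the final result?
Convert 0o104 (octal) → 1×64 + 4 = 68 (decimal)
Start: 68
Convert thirty-eight (English words) → 38 (decimal)
68 - 38 = 30
Convert 正 (tally marks) → 5 (decimal)
30 × 5 = 150
150 ÷ 2 = 75
75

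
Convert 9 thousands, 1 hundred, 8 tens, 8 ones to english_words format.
Convert 9 thousands, 1 hundred, 8 tens, 8 ones (place-value notation) → 9×1000 + 1×100 + 8×10 + 8 = 9188 (decimal)
Convert 9188 (decimal) → 9188 = 9×1000 + 1×100 + 88 → nine thousand one hundred eighty-eight (English words)
nine thousand one hundred eighty-eight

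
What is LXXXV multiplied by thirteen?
Convert LXXXV (Roman numeral) → 50 + 10 + 10 + 10 + 5 = 85 (decimal)
Convert thirteen (English words) → 13 (decimal)
Compute 85 × 13 = 1105
1105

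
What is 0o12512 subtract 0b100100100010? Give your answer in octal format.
Convert 0o12512 (octal) → 1×4096 + 2×512 + 5×64 + 1×8 + 2 = 5450 (decimal)
Convert 0b100100100010 (binary) → 2048 + 256 + 32 + 2 = 2338 (decimal)
Compute 5450 - 2338 = 3112
Convert 3112 (decimal) → 3112 = 6×512 + 5×8 → 0o6050 (octal)
0o6050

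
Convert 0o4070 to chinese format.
Convert 0o4070 (octal) → 4×512 + 7×8 = 2104 (decimal)
Convert 2104 (decimal) → 2104 = 2×1000 + 1×100 + 4 → 二千一百零四 (Chinese numeral)
二千一百零四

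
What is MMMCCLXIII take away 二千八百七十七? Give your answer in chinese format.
Convert MMMCCLXIII (Roman numeral) → 1000 + 1000 + 1000 + 100 + 100 + 50 + 10 + 1 + 1 + 1 = 3263 (decimal)
Convert 二千八百七十七 (Chinese numeral) → 2×1000 + 8×100 + 7×10 + 7 = 2877 (decimal)
Compute 3263 - 2877 = 386
Convert 386 (decimal) → 386 = 3×100 + 8×10 + 6 → 三百八十六 (Chinese numeral)
三百八十六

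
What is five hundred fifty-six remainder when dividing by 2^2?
Convert five hundred fifty-six (English words) → 5×100 + 56 = 556 (decimal)
Convert 2^2 (power) → 4 (decimal)
Compute 556 mod 4 = 0
0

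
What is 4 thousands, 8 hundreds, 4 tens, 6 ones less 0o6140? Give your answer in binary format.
Convert 4 thousands, 8 hundreds, 4 tens, 6 ones (place-value notation) → 4×1000 + 8×100 + 4×10 + 6 = 4846 (decimal)
Convert 0o6140 (octal) → 6×512 + 1×64 + 4×8 = 3168 (decimal)
Compute 4846 - 3168 = 1678
Convert 1678 (decimal) → 1678 = 1024 + 512 + 128 + 8 + 4 + 2 → 0b11010001110 (binary)
0b11010001110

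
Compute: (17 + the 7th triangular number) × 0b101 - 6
Convert the 7th triangular number (triangular index) → 7×8/2 = 28 (decimal)
Convert 0b101 (binary) → 4 + 1 = 5 (decimal)
Expression in decimal: (17 + 28) × 5 - 6
Parentheses first: 17 + 28 = 45
Multiply: 45 × 5 = 225
Subtract: 225 - 6 = 219
219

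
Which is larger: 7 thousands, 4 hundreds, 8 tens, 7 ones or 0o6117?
Convert 7 thousands, 4 hundreds, 8 tens, 7 ones (place-value notation) → 7×1000 + 4×100 + 8×10 + 7 = 7487 (decimal)
Convert 0o6117 (octal) → 6×512 + 1×64 + 1×8 + 7 = 3151 (decimal)
Compare 7487 vs 3151: larger = 7487
7487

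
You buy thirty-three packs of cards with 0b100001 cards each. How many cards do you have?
Convert 0b100001 (binary) → 32 + 1 = 33 (decimal)
Convert thirty-three (English words) → 33 (decimal)
Compute 33 × 33 = 1089
1089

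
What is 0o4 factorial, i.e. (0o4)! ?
Convert 0o4 (octal) → 4 (decimal)
Compute 4! = 24
24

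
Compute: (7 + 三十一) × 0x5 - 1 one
Convert 三十一 (Chinese numeral) → 3×10 + 1 = 31 (decimal)
Convert 0x5 (hexadecimal) → 5 (decimal)
Convert 1 one (place-value notation) → 1 (decimal)
Expression in decimal: (7 + 31) × 5 - 1
Parentheses first: 7 + 31 = 38
Multiply: 38 × 5 = 190
Subtract: 190 - 1 = 189
189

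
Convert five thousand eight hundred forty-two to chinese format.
Convert five thousand eight hundred forty-two (English words) → 5×1000 + 8×100 + 42 = 5842 (decimal)
Convert 5842 (decimal) → 5842 = 5×1000 + 8×100 + 4×10 + 2 → 五千八百四十二 (Chinese numeral)
五千八百四十二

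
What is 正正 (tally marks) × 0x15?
Convert 正正 (tally marks) → 5 + 5 = 10 (decimal)
Convert 0x15 (hexadecimal) → 1×16 + 5 = 21 (decimal)
Compute 10 × 21 = 210
210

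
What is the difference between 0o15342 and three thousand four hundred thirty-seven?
Convert 0o15342 (octal) → 1×4096 + 5×512 + 3×64 + 4×8 + 2 = 6882 (decimal)
Convert three thousand four hundred thirty-seven (English words) → 3×1000 + 4×100 + 37 = 3437 (decimal)
Difference: |6882 - 3437| = 3445
3445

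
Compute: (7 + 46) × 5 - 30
Parentheses first: 7 + 46 = 53
Multiply: 53 × 5 = 265
Subtract: 265 - 30 = 235
235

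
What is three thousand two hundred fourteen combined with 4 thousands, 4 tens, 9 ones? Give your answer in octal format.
Convert three thousand two hundred fourteen (English words) → 3×1000 + 2×100 + 14 = 3214 (decimal)
Convert 4 thousands, 4 tens, 9 ones (place-value notation) → 4×1000 + 4×10 + 9 = 4049 (decimal)
Compute 3214 + 4049 = 7263
Convert 7263 (decimal) → 7263 = 1×4096 + 6×512 + 1×64 + 3×8 + 7 → 0o16137 (octal)
0o16137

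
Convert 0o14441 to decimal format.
Convert 0o14441 (octal) → 1×4096 + 4×512 + 4×64 + 4×8 + 1 = 6433 (decimal)
6433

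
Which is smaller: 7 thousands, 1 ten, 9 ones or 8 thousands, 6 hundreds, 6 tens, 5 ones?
Convert 7 thousands, 1 ten, 9 ones (place-value notation) → 7×1000 + 1×10 + 9 = 7019 (decimal)
Convert 8 thousands, 6 hundreds, 6 tens, 5 ones (place-value notation) → 8×1000 + 6×100 + 6×10 + 5 = 8665 (decimal)
Compare 7019 vs 8665: smaller = 7019
7019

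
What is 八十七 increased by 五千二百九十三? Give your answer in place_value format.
Convert 八十七 (Chinese numeral) → 8×10 + 7 = 87 (decimal)
Convert 五千二百九十三 (Chinese numeral) → 5×1000 + 2×100 + 9×10 + 3 = 5293 (decimal)
Compute 87 + 5293 = 5380
Convert 5380 (decimal) → 5380 = 5×1000 + 3×100 + 8×10 → 5 thousands, 3 hundreds, 8 tens (place-value notation)
5 thousands, 3 hundreds, 8 tens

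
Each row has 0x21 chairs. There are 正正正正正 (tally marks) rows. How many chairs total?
Convert 0x21 (hexadecimal) → 2×16 + 1 = 33 (decimal)
Convert 正正正正正 (tally marks) → 5 + 5 + 5 + 5 + 5 = 25 (decimal)
Compute 33 × 25 = 825
825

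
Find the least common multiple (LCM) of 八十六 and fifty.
Convert 八十六 (Chinese numeral) → 8×10 + 6 = 86 (decimal)
Convert fifty (English words) → 50 (decimal)
Compute lcm(86, 50) = 2150
2150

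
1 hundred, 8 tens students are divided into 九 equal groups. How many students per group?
Convert 1 hundred, 8 tens (place-value notation) → 1×100 + 8×10 = 180 (decimal)
Convert 九 (Chinese numeral) → 9 (decimal)
Compute 180 ÷ 9 = 20
20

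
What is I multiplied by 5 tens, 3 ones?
Convert I (Roman numeral) → 1 (decimal)
Convert 5 tens, 3 ones (place-value notation) → 5×10 + 3 = 53 (decimal)
Compute 1 × 53 = 53
53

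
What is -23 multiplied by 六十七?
Convert 六十七 (Chinese numeral) → 6×10 + 7 = 67 (decimal)
Compute -23 × 67 = -1541
-1541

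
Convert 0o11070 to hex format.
Convert 0o11070 (octal) → 1×4096 + 1×512 + 7×8 = 4664 (decimal)
Convert 4664 (decimal) → 4664 = 1×4096 + 2×256 + 3×16 + 8 → 0x1238 (hexadecimal)
0x1238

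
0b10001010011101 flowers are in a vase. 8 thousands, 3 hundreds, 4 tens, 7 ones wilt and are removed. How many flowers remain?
Convert 0b10001010011101 (binary) → 8192 + 512 + 128 + 16 + 8 + 4 + 1 = 8861 (decimal)
Convert 8 thousands, 3 hundreds, 4 tens, 7 ones (place-value notation) → 8×1000 + 3×100 + 4×10 + 7 = 8347 (decimal)
Compute 8861 - 8347 = 514
514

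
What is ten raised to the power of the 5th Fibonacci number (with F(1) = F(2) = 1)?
Convert ten (English words) → 10 (decimal)
Convert the 5th Fibonacci number (with F(1) = F(2) = 1) (Fibonacci index) → 1, 1, 2, 3, 5 → 5 (decimal)
Compute 10 ^ 5 = 100000
100000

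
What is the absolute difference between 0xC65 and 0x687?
Convert 0xC65 (hexadecimal) → 12×256 + 6×16 + 5 = 3173 (decimal)
Convert 0x687 (hexadecimal) → 6×256 + 8×16 + 7 = 1671 (decimal)
Compute |3173 - 1671| = 1502
1502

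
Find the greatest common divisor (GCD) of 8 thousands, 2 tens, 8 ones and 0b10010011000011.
Convert 8 thousands, 2 tens, 8 ones (place-value notation) → 8×1000 + 2×10 + 8 = 8028 (decimal)
Convert 0b10010011000011 (binary) → 8192 + 1024 + 128 + 64 + 2 + 1 = 9411 (decimal)
Compute gcd(8028, 9411) = 3
3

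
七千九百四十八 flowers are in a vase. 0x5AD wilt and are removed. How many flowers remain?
Convert 七千九百四十八 (Chinese numeral) → 7×1000 + 9×100 + 4×10 + 8 = 7948 (decimal)
Convert 0x5AD (hexadecimal) → 5×256 + 10×16 + 13 = 1453 (decimal)
Compute 7948 - 1453 = 6495
6495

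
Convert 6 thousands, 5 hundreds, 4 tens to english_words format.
Convert 6 thousands, 5 hundreds, 4 tens (place-value notation) → 6×1000 + 5×100 + 4×10 = 6540 (decimal)
Convert 6540 (decimal) → 6540 = 6×1000 + 5×100 + 40 → six thousand five hundred forty (English words)
six thousand five hundred forty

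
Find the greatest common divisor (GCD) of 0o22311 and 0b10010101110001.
Convert 0o22311 (octal) → 2×4096 + 2×512 + 3×64 + 1×8 + 1 = 9417 (decimal)
Convert 0b10010101110001 (binary) → 8192 + 1024 + 256 + 64 + 32 + 16 + 1 = 9585 (decimal)
Compute gcd(9417, 9585) = 3
3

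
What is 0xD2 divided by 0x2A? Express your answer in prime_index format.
Convert 0xD2 (hexadecimal) → 13×16 + 2 = 210 (decimal)
Convert 0x2A (hexadecimal) → 2×16 + 10 = 42 (decimal)
Compute 210 ÷ 42 = 5
Convert 5 (decimal) → the 3rd prime (prime index)
the 3rd prime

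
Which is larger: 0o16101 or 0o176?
Convert 0o16101 (octal) → 1×4096 + 6×512 + 1×64 + 1 = 7233 (decimal)
Convert 0o176 (octal) → 1×64 + 7×8 + 6 = 126 (decimal)
Compare 7233 vs 126: larger = 7233
7233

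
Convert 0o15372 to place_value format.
Convert 0o15372 (octal) → 1×4096 + 5×512 + 3×64 + 7×8 + 2 = 6906 (decimal)
Convert 6906 (decimal) → 6906 = 6×1000 + 9×100 + 6 → 6 thousands, 9 hundreds, 6 ones (place-value notation)
6 thousands, 9 hundreds, 6 ones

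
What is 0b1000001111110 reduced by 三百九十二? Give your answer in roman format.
Convert 0b1000001111110 (binary) → 4096 + 64 + 32 + 16 + 8 + 4 + 2 = 4222 (decimal)
Convert 三百九十二 (Chinese numeral) → 3×100 + 9×10 + 2 = 392 (decimal)
Compute 4222 - 392 = 3830
Convert 3830 (decimal) → 3830 = 1000 + 1000 + 1000 + 500 + 100 + 100 + 100 + 10 + 10 + 10 → MMMDCCCXXX (Roman numeral)
MMMDCCCXXX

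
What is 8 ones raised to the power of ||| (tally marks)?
Convert 8 ones (place-value notation) → 8 (decimal)
Convert ||| (tally marks) → 3 (decimal)
Compute 8 ^ 3 = 512
512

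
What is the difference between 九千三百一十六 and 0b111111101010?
Convert 九千三百一十六 (Chinese numeral) → 9×1000 + 3×100 + 1×10 + 6 = 9316 (decimal)
Convert 0b111111101010 (binary) → 2048 + 1024 + 512 + 256 + 128 + 64 + 32 + 8 + 2 = 4074 (decimal)
Difference: |9316 - 4074| = 5242
5242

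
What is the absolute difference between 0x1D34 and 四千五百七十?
Convert 0x1D34 (hexadecimal) → 1×4096 + 13×256 + 3×16 + 4 = 7476 (decimal)
Convert 四千五百七十 (Chinese numeral) → 4×1000 + 5×100 + 7×10 = 4570 (decimal)
Compute |7476 - 4570| = 2906
2906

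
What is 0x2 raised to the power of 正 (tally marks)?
Convert 0x2 (hexadecimal) → 2 (decimal)
Convert 正 (tally marks) → 5 (decimal)
Compute 2 ^ 5 = 32
32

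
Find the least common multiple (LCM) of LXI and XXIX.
Convert LXI (Roman numeral) → 50 + 10 + 1 = 61 (decimal)
Convert XXIX (Roman numeral) → 10 + 10 + 9 = 29 (decimal)
Compute lcm(61, 29) = 1769
1769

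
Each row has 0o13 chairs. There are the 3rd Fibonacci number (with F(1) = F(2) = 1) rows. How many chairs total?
Convert 0o13 (octal) → 1×8 + 3 = 11 (decimal)
Convert the 3rd Fibonacci number (with F(1) = F(2) = 1) (Fibonacci index) → 1, 1, 2 → 2 (decimal)
Compute 11 × 2 = 22
22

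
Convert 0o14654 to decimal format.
Convert 0o14654 (octal) → 1×4096 + 4×512 + 6×64 + 5×8 + 4 = 6572 (decimal)
6572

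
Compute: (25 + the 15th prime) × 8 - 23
Convert the 15th prime (prime index) → 47 (decimal)
Expression in decimal: (25 + 47) × 8 - 23
Parentheses first: 25 + 47 = 72
Multiply: 72 × 8 = 576
Subtract: 576 - 23 = 553
553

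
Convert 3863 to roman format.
Convert 3863 (decimal) → 3863 = 1000 + 1000 + 1000 + 500 + 100 + 100 + 100 + 50 + 10 + 1 + 1 + 1 → MMMDCCCLXIII (Roman numeral)
MMMDCCCLXIII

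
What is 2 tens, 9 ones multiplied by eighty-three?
Convert 2 tens, 9 ones (place-value notation) → 2×10 + 9 = 29 (decimal)
Convert eighty-three (English words) → 83 (decimal)
Compute 29 × 83 = 2407
2407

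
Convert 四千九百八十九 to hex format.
Convert 四千九百八十九 (Chinese numeral) → 4×1000 + 9×100 + 8×10 + 9 = 4989 (decimal)
Convert 4989 (decimal) → 4989 = 1×4096 + 3×256 + 7×16 + 13 → 0x137D (hexadecimal)
0x137D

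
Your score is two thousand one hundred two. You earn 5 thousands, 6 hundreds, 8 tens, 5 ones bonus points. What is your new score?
Convert two thousand one hundred two (English words) → 2×1000 + 1×100 + 2 = 2102 (decimal)
Convert 5 thousands, 6 hundreds, 8 tens, 5 ones (place-value notation) → 5×1000 + 6×100 + 8×10 + 5 = 5685 (decimal)
Compute 2102 + 5685 = 7787
7787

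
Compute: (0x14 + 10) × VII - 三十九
Convert 0x14 (hexadecimal) → 1×16 + 4 = 20 (decimal)
Convert VII (Roman numeral) → 5 + 1 + 1 = 7 (decimal)
Convert 三十九 (Chinese numeral) → 3×10 + 9 = 39 (decimal)
Expression in decimal: (20 + 10) × 7 - 39
Parentheses first: 20 + 10 = 30
Multiply: 30 × 7 = 210
Subtract: 210 - 39 = 171
171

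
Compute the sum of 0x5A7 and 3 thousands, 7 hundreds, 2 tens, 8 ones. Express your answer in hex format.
Convert 0x5A7 (hexadecimal) → 5×256 + 10×16 + 7 = 1447 (decimal)
Convert 3 thousands, 7 hundreds, 2 tens, 8 ones (place-value notation) → 3×1000 + 7×100 + 2×10 + 8 = 3728 (decimal)
Compute 1447 + 3728 = 5175
Convert 5175 (decimal) → 5175 = 1×4096 + 4×256 + 3×16 + 7 → 0x1437 (hexadecimal)
0x1437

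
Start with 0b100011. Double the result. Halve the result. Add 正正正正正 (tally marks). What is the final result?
Convert 0b100011 (binary) → 32 + 2 + 1 = 35 (decimal)
Start: 35
35 × 2 = 70
70 ÷ 2 = 35
Convert 正正正正正 (tally marks) → 5 + 5 + 5 + 5 + 5 = 25 (decimal)
35 + 25 = 60
60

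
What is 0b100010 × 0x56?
Convert 0b100010 (binary) → 32 + 2 = 34 (decimal)
Convert 0x56 (hexadecimal) → 5×16 + 6 = 86 (decimal)
Compute 34 × 86 = 2924
2924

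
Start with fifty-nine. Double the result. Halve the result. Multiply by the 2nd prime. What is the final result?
Convert fifty-nine (English words) → 59 (decimal)
Start: 59
59 × 2 = 118
118 ÷ 2 = 59
Convert the 2nd prime (prime index) → 3 (decimal)
59 × 3 = 177
177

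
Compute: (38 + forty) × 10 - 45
Convert forty (English words) → 40 (decimal)
Expression in decimal: (38 + 40) × 10 - 45
Parentheses first: 38 + 40 = 78
Multiply: 78 × 10 = 780
Subtract: 780 - 45 = 735
735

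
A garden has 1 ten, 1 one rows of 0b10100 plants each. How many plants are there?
Convert 0b10100 (binary) → 16 + 4 = 20 (decimal)
Convert 1 ten, 1 one (place-value notation) → 1×10 + 1 = 11 (decimal)
Compute 20 × 11 = 220
220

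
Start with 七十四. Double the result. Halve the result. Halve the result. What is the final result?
Convert 七十四 (Chinese numeral) → 7×10 + 4 = 74 (decimal)
Start: 74
74 × 2 = 148
148 ÷ 2 = 74
74 ÷ 2 = 37
37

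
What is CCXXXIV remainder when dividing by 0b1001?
Convert CCXXXIV (Roman numeral) → 100 + 100 + 10 + 10 + 10 + 4 = 234 (decimal)
Convert 0b1001 (binary) → 8 + 1 = 9 (decimal)
Compute 234 mod 9 = 0
0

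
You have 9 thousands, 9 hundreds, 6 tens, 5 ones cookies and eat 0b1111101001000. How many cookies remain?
Convert 9 thousands, 9 hundreds, 6 tens, 5 ones (place-value notation) → 9×1000 + 9×100 + 6×10 + 5 = 9965 (decimal)
Convert 0b1111101001000 (binary) → 4096 + 2048 + 1024 + 512 + 256 + 64 + 8 = 8008 (decimal)
Compute 9965 - 8008 = 1957
1957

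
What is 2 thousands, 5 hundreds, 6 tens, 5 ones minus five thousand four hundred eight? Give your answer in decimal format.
Convert 2 thousands, 5 hundreds, 6 tens, 5 ones (place-value notation) → 2×1000 + 5×100 + 6×10 + 5 = 2565 (decimal)
Convert five thousand four hundred eight (English words) → 5×1000 + 4×100 + 8 = 5408 (decimal)
Compute 2565 - 5408 = -2843
-2843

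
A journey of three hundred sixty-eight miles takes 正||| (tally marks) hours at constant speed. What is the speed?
Convert three hundred sixty-eight (English words) → 3×100 + 68 = 368 (decimal)
Convert 正||| (tally marks) → 5 + 3 = 8 (decimal)
Compute 368 ÷ 8 = 46
46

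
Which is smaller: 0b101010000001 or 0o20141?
Convert 0b101010000001 (binary) → 2048 + 512 + 128 + 1 = 2689 (decimal)
Convert 0o20141 (octal) → 2×4096 + 1×64 + 4×8 + 1 = 8289 (decimal)
Compare 2689 vs 8289: smaller = 2689
2689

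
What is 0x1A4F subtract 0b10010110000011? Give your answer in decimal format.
Convert 0x1A4F (hexadecimal) → 1×4096 + 10×256 + 4×16 + 15 = 6735 (decimal)
Convert 0b10010110000011 (binary) → 8192 + 1024 + 256 + 128 + 2 + 1 = 9603 (decimal)
Compute 6735 - 9603 = -2868
-2868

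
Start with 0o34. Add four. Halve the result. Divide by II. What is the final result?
Convert 0o34 (octal) → 3×8 + 4 = 28 (decimal)
Start: 28
Convert four (English words) → 4 (decimal)
28 + 4 = 32
32 ÷ 2 = 16
Convert II (Roman numeral) → 1 + 1 = 2 (decimal)
16 ÷ 2 = 8
8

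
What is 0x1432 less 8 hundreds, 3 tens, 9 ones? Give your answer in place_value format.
Convert 0x1432 (hexadecimal) → 1×4096 + 4×256 + 3×16 + 2 = 5170 (decimal)
Convert 8 hundreds, 3 tens, 9 ones (place-value notation) → 8×100 + 3×10 + 9 = 839 (decimal)
Compute 5170 - 839 = 4331
Convert 4331 (decimal) → 4331 = 4×1000 + 3×100 + 3×10 + 1 → 4 thousands, 3 hundreds, 3 tens, 1 one (place-value notation)
4 thousands, 3 hundreds, 3 tens, 1 one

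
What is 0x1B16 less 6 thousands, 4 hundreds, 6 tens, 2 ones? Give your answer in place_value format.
Convert 0x1B16 (hexadecimal) → 1×4096 + 11×256 + 1×16 + 6 = 6934 (decimal)
Convert 6 thousands, 4 hundreds, 6 tens, 2 ones (place-value notation) → 6×1000 + 4×100 + 6×10 + 2 = 6462 (decimal)
Compute 6934 - 6462 = 472
Convert 472 (decimal) → 472 = 4×100 + 7×10 + 2 → 4 hundreds, 7 tens, 2 ones (place-value notation)
4 hundreds, 7 tens, 2 ones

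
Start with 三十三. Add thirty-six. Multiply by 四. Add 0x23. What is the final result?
Convert 三十三 (Chinese numeral) → 3×10 + 3 = 33 (decimal)
Start: 33
Convert thirty-six (English words) → 36 (decimal)
33 + 36 = 69
Convert 四 (Chinese numeral) → 4 (decimal)
69 × 4 = 276
Convert 0x23 (hexadecimal) → 2×16 + 3 = 35 (decimal)
276 + 35 = 311
311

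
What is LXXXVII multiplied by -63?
Convert LXXXVII (Roman numeral) → 50 + 10 + 10 + 10 + 5 + 1 + 1 = 87 (decimal)
Compute 87 × -63 = -5481
-5481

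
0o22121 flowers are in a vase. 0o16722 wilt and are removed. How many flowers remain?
Convert 0o22121 (octal) → 2×4096 + 2×512 + 1×64 + 2×8 + 1 = 9297 (decimal)
Convert 0o16722 (octal) → 1×4096 + 6×512 + 7×64 + 2×8 + 2 = 7634 (decimal)
Compute 9297 - 7634 = 1663
1663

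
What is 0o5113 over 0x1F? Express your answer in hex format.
Convert 0o5113 (octal) → 5×512 + 1×64 + 1×8 + 3 = 2635 (decimal)
Convert 0x1F (hexadecimal) → 1×16 + 15 = 31 (decimal)
Compute 2635 ÷ 31 = 85
Convert 85 (decimal) → 85 = 5×16 + 5 → 0x55 (hexadecimal)
0x55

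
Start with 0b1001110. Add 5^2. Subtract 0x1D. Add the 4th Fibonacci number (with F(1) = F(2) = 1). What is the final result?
Convert 0b1001110 (binary) → 64 + 8 + 4 + 2 = 78 (decimal)
Start: 78
Convert 5^2 (power) → 25 (decimal)
78 + 25 = 103
Convert 0x1D (hexadecimal) → 1×16 + 13 = 29 (decimal)
103 - 29 = 74
Convert the 4th Fibonacci number (with F(1) = F(2) = 1) (Fibonacci index) → 1, 1, 2, 3 → 3 (decimal)
74 + 3 = 77
77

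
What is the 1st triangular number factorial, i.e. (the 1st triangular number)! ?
Convert the 1st triangular number (triangular index) → 1×2/2 = 1 (decimal)
Compute 1! = 1
1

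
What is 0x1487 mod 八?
Convert 0x1487 (hexadecimal) → 1×4096 + 4×256 + 8×16 + 7 = 5255 (decimal)
Convert 八 (Chinese numeral) → 8 (decimal)
Compute 5255 mod 8 = 7
7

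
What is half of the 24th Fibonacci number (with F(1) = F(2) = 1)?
The 24th Fibonacci number (with F(1) = F(2) = 1) = 46368
Compute 46368 ÷ 2 = 23184
23184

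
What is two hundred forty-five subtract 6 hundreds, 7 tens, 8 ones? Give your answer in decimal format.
Convert two hundred forty-five (English words) → 2×100 + 45 = 245 (decimal)
Convert 6 hundreds, 7 tens, 8 ones (place-value notation) → 6×100 + 7×10 + 8 = 678 (decimal)
Compute 245 - 678 = -433
-433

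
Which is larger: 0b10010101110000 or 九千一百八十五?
Convert 0b10010101110000 (binary) → 8192 + 1024 + 256 + 64 + 32 + 16 = 9584 (decimal)
Convert 九千一百八十五 (Chinese numeral) → 9×1000 + 1×100 + 8×10 + 5 = 9185 (decimal)
Compare 9584 vs 9185: larger = 9584
9584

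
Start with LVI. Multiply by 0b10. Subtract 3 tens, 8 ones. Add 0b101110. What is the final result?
Convert LVI (Roman numeral) → 50 + 5 + 1 = 56 (decimal)
Start: 56
Convert 0b10 (binary) → 2 (decimal)
56 × 2 = 112
Convert 3 tens, 8 ones (place-value notation) → 3×10 + 8 = 38 (decimal)
112 - 38 = 74
Convert 0b101110 (binary) → 32 + 8 + 4 + 2 = 46 (decimal)
74 + 46 = 120
120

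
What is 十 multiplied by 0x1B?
Convert 十 (Chinese numeral) → 1×10 = 10 (decimal)
Convert 0x1B (hexadecimal) → 1×16 + 11 = 27 (decimal)
Compute 10 × 27 = 270
270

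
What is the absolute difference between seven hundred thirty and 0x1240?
Convert seven hundred thirty (English words) → 7×100 + 30 = 730 (decimal)
Convert 0x1240 (hexadecimal) → 1×4096 + 2×256 + 4×16 = 4672 (decimal)
Compute |730 - 4672| = 3942
3942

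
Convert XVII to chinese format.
Convert XVII (Roman numeral) → 10 + 5 + 1 + 1 = 17 (decimal)
Convert 17 (decimal) → 17 = 1×10 + 7 → 十七 (Chinese numeral)
十七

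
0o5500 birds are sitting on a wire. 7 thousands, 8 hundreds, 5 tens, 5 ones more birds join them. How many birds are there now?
Convert 0o5500 (octal) → 5×512 + 5×64 = 2880 (decimal)
Convert 7 thousands, 8 hundreds, 5 tens, 5 ones (place-value notation) → 7×1000 + 8×100 + 5×10 + 5 = 7855 (decimal)
Compute 2880 + 7855 = 10735
10735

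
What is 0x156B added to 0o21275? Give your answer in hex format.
Convert 0x156B (hexadecimal) → 1×4096 + 5×256 + 6×16 + 11 = 5483 (decimal)
Convert 0o21275 (octal) → 2×4096 + 1×512 + 2×64 + 7×8 + 5 = 8893 (decimal)
Compute 5483 + 8893 = 14376
Convert 14376 (decimal) → 14376 = 3×4096 + 8×256 + 2×16 + 8 → 0x3828 (hexadecimal)
0x3828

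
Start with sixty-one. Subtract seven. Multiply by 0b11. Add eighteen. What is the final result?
Convert sixty-one (English words) → 61 (decimal)
Start: 61
Convert seven (English words) → 7 (decimal)
61 - 7 = 54
Convert 0b11 (binary) → 2 + 1 = 3 (decimal)
54 × 3 = 162
Convert eighteen (English words) → 18 (decimal)
162 + 18 = 180
180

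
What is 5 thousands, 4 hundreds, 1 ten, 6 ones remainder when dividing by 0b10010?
Convert 5 thousands, 4 hundreds, 1 ten, 6 ones (place-value notation) → 5×1000 + 4×100 + 1×10 + 6 = 5416 (decimal)
Convert 0b10010 (binary) → 16 + 2 = 18 (decimal)
Compute 5416 mod 18 = 16
16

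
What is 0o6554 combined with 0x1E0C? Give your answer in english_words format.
Convert 0o6554 (octal) → 6×512 + 5×64 + 5×8 + 4 = 3436 (decimal)
Convert 0x1E0C (hexadecimal) → 1×4096 + 14×256 + 12 = 7692 (decimal)
Compute 3436 + 7692 = 11128
Convert 11128 (decimal) → 11128 = 11×1000 + 1×100 + 28 → eleven thousand one hundred twenty-eight (English words)
eleven thousand one hundred twenty-eight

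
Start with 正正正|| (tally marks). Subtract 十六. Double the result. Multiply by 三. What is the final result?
Convert 正正正|| (tally marks) → 5 + 5 + 5 + 2 = 17 (decimal)
Start: 17
Convert 十六 (Chinese numeral) → 1×10 + 6 = 16 (decimal)
17 - 16 = 1
1 × 2 = 2
Convert 三 (Chinese numeral) → 3 (decimal)
2 × 3 = 6
6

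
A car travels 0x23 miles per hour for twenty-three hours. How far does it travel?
Convert 0x23 (hexadecimal) → 2×16 + 3 = 35 (decimal)
Convert twenty-three (English words) → 23 (decimal)
Compute 35 × 23 = 805
805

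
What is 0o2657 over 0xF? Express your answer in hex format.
Convert 0o2657 (octal) → 2×512 + 6×64 + 5×8 + 7 = 1455 (decimal)
Convert 0xF (hexadecimal) → 15 (decimal)
Compute 1455 ÷ 15 = 97
Convert 97 (decimal) → 97 = 6×16 + 1 → 0x61 (hexadecimal)
0x61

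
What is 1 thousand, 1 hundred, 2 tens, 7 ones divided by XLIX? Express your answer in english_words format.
Convert 1 thousand, 1 hundred, 2 tens, 7 ones (place-value notation) → 1×1000 + 1×100 + 2×10 + 7 = 1127 (decimal)
Convert XLIX (Roman numeral) → 40 + 9 = 49 (decimal)
Compute 1127 ÷ 49 = 23
Convert 23 (decimal) → twenty-three (English words)
twenty-three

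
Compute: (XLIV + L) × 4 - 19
Convert XLIV (Roman numeral) → 40 + 4 = 44 (decimal)
Convert L (Roman numeral) → 50 (decimal)
Expression in decimal: (44 + 50) × 4 - 19
Parentheses first: 44 + 50 = 94
Multiply: 94 × 4 = 376
Subtract: 376 - 19 = 357
357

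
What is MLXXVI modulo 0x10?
Convert MLXXVI (Roman numeral) → 1000 + 50 + 10 + 10 + 5 + 1 = 1076 (decimal)
Convert 0x10 (hexadecimal) → 1×16 = 16 (decimal)
Compute 1076 mod 16 = 4
4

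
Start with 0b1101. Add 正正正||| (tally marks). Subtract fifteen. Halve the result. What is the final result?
Convert 0b1101 (binary) → 8 + 4 + 1 = 13 (decimal)
Start: 13
Convert 正正正||| (tally marks) → 5 + 5 + 5 + 3 = 18 (decimal)
13 + 18 = 31
Convert fifteen (English words) → 15 (decimal)
31 - 15 = 16
16 ÷ 2 = 8
8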